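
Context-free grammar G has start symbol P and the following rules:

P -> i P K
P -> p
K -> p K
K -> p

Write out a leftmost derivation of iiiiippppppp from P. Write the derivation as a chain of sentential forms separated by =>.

P => iPK => iiPKK => iiiPKKK => iiiiPKKKK => iiiiiPKKKKK => iiiiipKKKKK => iiiiippKKKKK => iiiiipppKKKK => iiiiippppKKK => iiiiipppppKK => iiiiippppppK => iiiiippppppp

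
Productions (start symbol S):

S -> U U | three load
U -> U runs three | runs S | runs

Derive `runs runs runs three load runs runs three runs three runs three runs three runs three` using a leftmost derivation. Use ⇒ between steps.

S ⇒ U U   [S -> U U]
U U ⇒ runs U   [U -> runs]
runs U ⇒ runs U runs three   [U -> U runs three]
runs U runs three ⇒ runs U runs three runs three   [U -> U runs three]
runs U runs three runs three ⇒ runs U runs three runs three runs three   [U -> U runs three]
runs U runs three runs three runs three ⇒ runs runs S runs three runs three runs three   [U -> runs S]
runs runs S runs three runs three runs three ⇒ runs runs U U runs three runs three runs three   [S -> U U]
runs runs U U runs three runs three runs three ⇒ runs runs runs S U runs three runs three runs three   [U -> runs S]
runs runs runs S U runs three runs three runs three ⇒ runs runs runs three load U runs three runs three runs three   [S -> three load]
runs runs runs three load U runs three runs three runs three ⇒ runs runs runs three load U runs three runs three runs three runs three   [U -> U runs three]
runs runs runs three load U runs three runs three runs three runs three ⇒ runs runs runs three load U runs three runs three runs three runs three runs three   [U -> U runs three]
runs runs runs three load U runs three runs three runs three runs three runs three ⇒ runs runs runs three load runs runs three runs three runs three runs three runs three   [U -> runs]

S ⇒ U U ⇒ runs U ⇒ runs U runs three ⇒ runs U runs three runs three ⇒ runs U runs three runs three runs three ⇒ runs runs S runs three runs three runs three ⇒ runs runs U U runs three runs three runs three ⇒ runs runs runs S U runs three runs three runs three ⇒ runs runs runs three load U runs three runs three runs three ⇒ runs runs runs three load U runs three runs three runs three runs three ⇒ runs runs runs three load U runs three runs three runs three runs three runs three ⇒ runs runs runs three load runs runs three runs three runs three runs three runs three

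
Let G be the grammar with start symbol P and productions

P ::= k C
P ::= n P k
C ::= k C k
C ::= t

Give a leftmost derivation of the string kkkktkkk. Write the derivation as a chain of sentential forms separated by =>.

P => kC   [P ::= k C]
kC => kkCk   [C ::= k C k]
kkCk => kkkCkk   [C ::= k C k]
kkkCkk => kkkkCkkk   [C ::= k C k]
kkkkCkkk => kkkktkkk   [C ::= t]

P => kC => kkCk => kkkCkk => kkkkCkkk => kkkktkkk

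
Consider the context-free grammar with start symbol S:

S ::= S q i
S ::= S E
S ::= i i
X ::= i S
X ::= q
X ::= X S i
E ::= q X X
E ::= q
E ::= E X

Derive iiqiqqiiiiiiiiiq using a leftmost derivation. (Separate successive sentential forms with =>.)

S => SE => SqiE => iiqiE => iiqiqXX => iiqiqXSiX => iiqiqXSiSiX => iiqiqXSiSiSiX => iiqiqqSiSiSiX => iiqiqqiiiSiSiX => iiqiqqiiiiiiSiX => iiqiqqiiiiiiiiiX => iiqiqqiiiiiiiiiq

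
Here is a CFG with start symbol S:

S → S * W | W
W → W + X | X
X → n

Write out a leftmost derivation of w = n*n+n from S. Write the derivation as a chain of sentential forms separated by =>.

S => S*W => W*W => X*W => n*W => n*W+X => n*X+X => n*n+X => n*n+n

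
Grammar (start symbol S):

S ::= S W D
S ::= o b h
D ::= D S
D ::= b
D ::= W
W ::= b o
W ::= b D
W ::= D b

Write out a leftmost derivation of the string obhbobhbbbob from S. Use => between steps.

S => SWD   [S ::= S W D]
SWD => SWDWD   [S ::= S W D]
SWDWD => obhWDWD   [S ::= o b h]
obhWDWD => obhDbDWD   [W ::= D b]
obhDbDWD => obhDSbDWD   [D ::= D S]
obhDSbDWD => obhbSbDWD   [D ::= b]
obhbSbDWD => obhbobhbDWD   [S ::= o b h]
obhbobhbDWD => obhbobhbbWD   [D ::= b]
obhbobhbbWD => obhbobhbbboD   [W ::= b o]
obhbobhbbboD => obhbobhbbbob   [D ::= b]

S => SWD => SWDWD => obhWDWD => obhDbDWD => obhDSbDWD => obhbSbDWD => obhbobhbDWD => obhbobhbbWD => obhbobhbbboD => obhbobhbbbob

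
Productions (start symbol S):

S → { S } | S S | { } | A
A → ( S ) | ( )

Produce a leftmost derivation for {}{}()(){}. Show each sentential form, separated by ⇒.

S⇒SS⇒SSS⇒{}SS⇒{}SSS⇒{}{}SS⇒{}{}SSS⇒{}{}ASS⇒{}{}()SS⇒{}{}()AS⇒{}{}()()S⇒{}{}()(){}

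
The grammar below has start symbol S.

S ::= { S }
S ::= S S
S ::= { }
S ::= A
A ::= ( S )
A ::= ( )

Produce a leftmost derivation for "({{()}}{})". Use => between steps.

S => A => (S) => (SS) => ({S}S) => ({{S}}S) => ({{A}}S) => ({{()}}S) => ({{()}}{})

S => A   [S ::= A]
A => (S)   [A ::= ( S )]
(S) => (SS)   [S ::= S S]
(SS) => ({S}S)   [S ::= { S }]
({S}S) => ({{S}}S)   [S ::= { S }]
({{S}}S) => ({{A}}S)   [S ::= A]
({{A}}S) => ({{()}}S)   [A ::= ( )]
({{()}}S) => ({{()}}{})   [S ::= { }]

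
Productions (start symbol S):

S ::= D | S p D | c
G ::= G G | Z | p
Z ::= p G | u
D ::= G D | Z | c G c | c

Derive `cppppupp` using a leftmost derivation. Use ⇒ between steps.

S ⇒ SpD ⇒ cpD ⇒ cpZ ⇒ cppG ⇒ cppGG ⇒ cppZG ⇒ cpppGG ⇒ cpppZG ⇒ cppppGG ⇒ cppppGGG ⇒ cppppZGG ⇒ cppppuGG ⇒ cppppupG ⇒ cppppupp

S ⇒ SpD   [S ::= S p D]
SpD ⇒ cpD   [S ::= c]
cpD ⇒ cpZ   [D ::= Z]
cpZ ⇒ cppG   [Z ::= p G]
cppG ⇒ cppGG   [G ::= G G]
cppGG ⇒ cppZG   [G ::= Z]
cppZG ⇒ cpppGG   [Z ::= p G]
cpppGG ⇒ cpppZG   [G ::= Z]
cpppZG ⇒ cppppGG   [Z ::= p G]
cppppGG ⇒ cppppGGG   [G ::= G G]
cppppGGG ⇒ cppppZGG   [G ::= Z]
cppppZGG ⇒ cppppuGG   [Z ::= u]
cppppuGG ⇒ cppppupG   [G ::= p]
cppppupG ⇒ cppppupp   [G ::= p]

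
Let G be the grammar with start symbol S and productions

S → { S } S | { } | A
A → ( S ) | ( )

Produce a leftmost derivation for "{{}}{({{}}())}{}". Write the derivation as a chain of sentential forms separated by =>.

S=>{S}S=>{{}}S=>{{}}{S}S=>{{}}{A}S=>{{}}{(S)}S=>{{}}{({S}S)}S=>{{}}{({{}}S)}S=>{{}}{({{}}A)}S=>{{}}{({{}}())}S=>{{}}{({{}}())}{}

S => {S}S   [S → { S } S]
{S}S => {{}}S   [S → { }]
{{}}S => {{}}{S}S   [S → { S } S]
{{}}{S}S => {{}}{A}S   [S → A]
{{}}{A}S => {{}}{(S)}S   [A → ( S )]
{{}}{(S)}S => {{}}{({S}S)}S   [S → { S } S]
{{}}{({S}S)}S => {{}}{({{}}S)}S   [S → { }]
{{}}{({{}}S)}S => {{}}{({{}}A)}S   [S → A]
{{}}{({{}}A)}S => {{}}{({{}}())}S   [A → ( )]
{{}}{({{}}())}S => {{}}{({{}}())}{}   [S → { }]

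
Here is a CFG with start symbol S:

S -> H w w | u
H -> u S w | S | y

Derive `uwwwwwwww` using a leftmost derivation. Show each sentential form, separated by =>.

S => Hww => Sww => Hwwww => Swwww => Hwwwwww => Swwwwww => Hwwwwwwww => Swwwwwwww => uwwwwwwww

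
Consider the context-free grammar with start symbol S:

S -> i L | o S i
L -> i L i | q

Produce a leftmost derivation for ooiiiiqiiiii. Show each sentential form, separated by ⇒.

S⇒oSi⇒ooSii⇒ooiLii⇒ooiiLiii⇒ooiiiLiiii⇒ooiiiiLiiiii⇒ooiiiiqiiiii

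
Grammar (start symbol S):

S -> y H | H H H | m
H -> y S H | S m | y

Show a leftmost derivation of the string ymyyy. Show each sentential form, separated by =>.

S => HHH => ySHHH => ymHHH => ymyHH => ymyyH => ymyyy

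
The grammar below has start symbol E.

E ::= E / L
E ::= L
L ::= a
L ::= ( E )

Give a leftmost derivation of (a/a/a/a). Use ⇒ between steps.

E⇒L⇒(E)⇒(E/L)⇒(E/L/L)⇒(E/L/L/L)⇒(L/L/L/L)⇒(a/L/L/L)⇒(a/a/L/L)⇒(a/a/a/L)⇒(a/a/a/a)

E ⇒ L   [E ::= L]
L ⇒ (E)   [L ::= ( E )]
(E) ⇒ (E/L)   [E ::= E / L]
(E/L) ⇒ (E/L/L)   [E ::= E / L]
(E/L/L) ⇒ (E/L/L/L)   [E ::= E / L]
(E/L/L/L) ⇒ (L/L/L/L)   [E ::= L]
(L/L/L/L) ⇒ (a/L/L/L)   [L ::= a]
(a/L/L/L) ⇒ (a/a/L/L)   [L ::= a]
(a/a/L/L) ⇒ (a/a/a/L)   [L ::= a]
(a/a/a/L) ⇒ (a/a/a/a)   [L ::= a]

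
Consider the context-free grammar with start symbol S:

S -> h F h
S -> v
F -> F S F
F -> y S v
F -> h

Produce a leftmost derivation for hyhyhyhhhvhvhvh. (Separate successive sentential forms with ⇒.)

S ⇒ hFh ⇒ hySvh ⇒ hyhFhvh ⇒ hyhySvhvh ⇒ hyhyhFhvhvh ⇒ hyhyhySvhvhvh ⇒ hyhyhyhFhvhvhvh ⇒ hyhyhyhhhvhvhvh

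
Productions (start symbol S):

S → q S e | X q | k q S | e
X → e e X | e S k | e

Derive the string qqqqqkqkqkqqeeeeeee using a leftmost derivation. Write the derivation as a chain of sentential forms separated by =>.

S=>qSe=>qqSee=>qqqSeee=>qqqqSeeee=>qqqqqSeeeee=>qqqqqkqSeeeee=>qqqqqkqkqSeeeee=>qqqqqkqkqkqSeeeee=>qqqqqkqkqkqqSeeeeee=>qqqqqkqkqkqqeeeeeee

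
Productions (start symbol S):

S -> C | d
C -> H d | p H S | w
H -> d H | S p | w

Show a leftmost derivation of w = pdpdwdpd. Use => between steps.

S=>C=>pHS=>pdHS=>pdSpS=>pdCpS=>pdpHSpS=>pdpdHSpS=>pdpdwSpS=>pdpdwdpS=>pdpdwdpd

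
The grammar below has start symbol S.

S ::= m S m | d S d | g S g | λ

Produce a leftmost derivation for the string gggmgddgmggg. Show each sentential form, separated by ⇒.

S⇒gSg⇒ggSgg⇒gggSggg⇒gggmSmggg⇒gggmgSgmggg⇒gggmgdSdgmggg⇒gggmgddgmggg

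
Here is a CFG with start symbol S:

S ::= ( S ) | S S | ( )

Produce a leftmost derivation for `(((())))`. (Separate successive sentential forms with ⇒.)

S ⇒ (S)   [S ::= ( S )]
(S) ⇒ ((S))   [S ::= ( S )]
((S)) ⇒ (((S)))   [S ::= ( S )]
(((S))) ⇒ (((())))   [S ::= ( )]

S ⇒ (S) ⇒ ((S)) ⇒ (((S))) ⇒ (((())))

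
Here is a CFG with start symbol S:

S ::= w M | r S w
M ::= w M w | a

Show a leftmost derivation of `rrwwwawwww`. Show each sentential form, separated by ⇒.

S ⇒ rSw   [S ::= r S w]
rSw ⇒ rrSww   [S ::= r S w]
rrSww ⇒ rrwMww   [S ::= w M]
rrwMww ⇒ rrwwMwww   [M ::= w M w]
rrwwMwww ⇒ rrwwwMwwww   [M ::= w M w]
rrwwwMwwww ⇒ rrwwwawwww   [M ::= a]

S ⇒ rSw ⇒ rrSww ⇒ rrwMww ⇒ rrwwMwww ⇒ rrwwwMwwww ⇒ rrwwwawwww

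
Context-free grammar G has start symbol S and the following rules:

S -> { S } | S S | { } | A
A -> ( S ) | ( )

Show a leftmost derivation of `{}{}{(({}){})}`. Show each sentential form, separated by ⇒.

S ⇒ SS ⇒ SSS ⇒ {}SS ⇒ {}{}S ⇒ {}{}{S} ⇒ {}{}{A} ⇒ {}{}{(S)} ⇒ {}{}{(SS)} ⇒ {}{}{(AS)} ⇒ {}{}{((S)S)} ⇒ {}{}{(({})S)} ⇒ {}{}{(({}){})}

S ⇒ SS   [S -> S S]
SS ⇒ SSS   [S -> S S]
SSS ⇒ {}SS   [S -> { }]
{}SS ⇒ {}{}S   [S -> { }]
{}{}S ⇒ {}{}{S}   [S -> { S }]
{}{}{S} ⇒ {}{}{A}   [S -> A]
{}{}{A} ⇒ {}{}{(S)}   [A -> ( S )]
{}{}{(S)} ⇒ {}{}{(SS)}   [S -> S S]
{}{}{(SS)} ⇒ {}{}{(AS)}   [S -> A]
{}{}{(AS)} ⇒ {}{}{((S)S)}   [A -> ( S )]
{}{}{((S)S)} ⇒ {}{}{(({})S)}   [S -> { }]
{}{}{(({})S)} ⇒ {}{}{(({}){})}   [S -> { }]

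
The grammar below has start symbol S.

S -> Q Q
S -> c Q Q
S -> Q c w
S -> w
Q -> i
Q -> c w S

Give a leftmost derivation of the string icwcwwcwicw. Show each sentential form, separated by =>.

S => QQ => iQ => icwS => icwQQ => icwcwSQ => icwcwwQ => icwcwwcwS => icwcwwcwQcw => icwcwwcwicw

S => QQ   [S -> Q Q]
QQ => iQ   [Q -> i]
iQ => icwS   [Q -> c w S]
icwS => icwQQ   [S -> Q Q]
icwQQ => icwcwSQ   [Q -> c w S]
icwcwSQ => icwcwwQ   [S -> w]
icwcwwQ => icwcwwcwS   [Q -> c w S]
icwcwwcwS => icwcwwcwQcw   [S -> Q c w]
icwcwwcwQcw => icwcwwcwicw   [Q -> i]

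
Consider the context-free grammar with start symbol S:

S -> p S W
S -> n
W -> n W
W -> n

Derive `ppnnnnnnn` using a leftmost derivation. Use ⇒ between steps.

S ⇒ pSW ⇒ ppSWW ⇒ ppnWW ⇒ ppnnWW ⇒ ppnnnWW ⇒ ppnnnnWW ⇒ ppnnnnnWW ⇒ ppnnnnnnW ⇒ ppnnnnnnn

S ⇒ pSW   [S -> p S W]
pSW ⇒ ppSWW   [S -> p S W]
ppSWW ⇒ ppnWW   [S -> n]
ppnWW ⇒ ppnnWW   [W -> n W]
ppnnWW ⇒ ppnnnWW   [W -> n W]
ppnnnWW ⇒ ppnnnnWW   [W -> n W]
ppnnnnWW ⇒ ppnnnnnWW   [W -> n W]
ppnnnnnWW ⇒ ppnnnnnnW   [W -> n]
ppnnnnnnW ⇒ ppnnnnnnn   [W -> n]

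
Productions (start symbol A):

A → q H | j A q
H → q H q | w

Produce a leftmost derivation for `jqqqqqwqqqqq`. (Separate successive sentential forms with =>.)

A => jAq => jqHq => jqqHqq => jqqqHqqq => jqqqqHqqqq => jqqqqqHqqqqq => jqqqqqwqqqqq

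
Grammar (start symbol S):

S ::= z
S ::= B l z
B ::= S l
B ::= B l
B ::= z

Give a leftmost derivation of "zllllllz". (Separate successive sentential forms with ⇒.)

S ⇒ Blz ⇒ Bllz ⇒ Blllz ⇒ Bllllz ⇒ Blllllz ⇒ Bllllllz ⇒ zllllllz

S ⇒ Blz   [S ::= B l z]
Blz ⇒ Bllz   [B ::= B l]
Bllz ⇒ Blllz   [B ::= B l]
Blllz ⇒ Bllllz   [B ::= B l]
Bllllz ⇒ Blllllz   [B ::= B l]
Blllllz ⇒ Bllllllz   [B ::= B l]
Bllllllz ⇒ zllllllz   [B ::= z]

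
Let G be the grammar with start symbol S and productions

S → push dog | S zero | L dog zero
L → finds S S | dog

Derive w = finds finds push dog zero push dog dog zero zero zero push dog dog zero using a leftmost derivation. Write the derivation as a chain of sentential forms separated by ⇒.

S ⇒ L dog zero ⇒ finds S S dog zero ⇒ finds S zero S dog zero ⇒ finds S zero zero S dog zero ⇒ finds L dog zero zero zero S dog zero ⇒ finds finds S S dog zero zero zero S dog zero ⇒ finds finds S zero S dog zero zero zero S dog zero ⇒ finds finds push dog zero S dog zero zero zero S dog zero ⇒ finds finds push dog zero push dog dog zero zero zero S dog zero ⇒ finds finds push dog zero push dog dog zero zero zero push dog dog zero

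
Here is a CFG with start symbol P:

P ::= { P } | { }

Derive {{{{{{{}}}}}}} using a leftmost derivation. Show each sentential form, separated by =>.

P => {P} => {{P}} => {{{P}}} => {{{{P}}}} => {{{{{P}}}}} => {{{{{{P}}}}}} => {{{{{{{}}}}}}}

P => {P}   [P ::= { P }]
{P} => {{P}}   [P ::= { P }]
{{P}} => {{{P}}}   [P ::= { P }]
{{{P}}} => {{{{P}}}}   [P ::= { P }]
{{{{P}}}} => {{{{{P}}}}}   [P ::= { P }]
{{{{{P}}}}} => {{{{{{P}}}}}}   [P ::= { P }]
{{{{{{P}}}}}} => {{{{{{{}}}}}}}   [P ::= { }]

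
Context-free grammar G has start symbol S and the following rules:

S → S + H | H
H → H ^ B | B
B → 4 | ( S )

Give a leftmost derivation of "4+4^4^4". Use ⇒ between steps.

S ⇒ S+H ⇒ H+H ⇒ B+H ⇒ 4+H ⇒ 4+H^B ⇒ 4+H^B^B ⇒ 4+B^B^B ⇒ 4+4^B^B ⇒ 4+4^4^B ⇒ 4+4^4^4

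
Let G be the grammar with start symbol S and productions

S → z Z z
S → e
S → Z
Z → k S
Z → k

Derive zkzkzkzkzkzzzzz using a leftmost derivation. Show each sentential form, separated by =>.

S => zZz => zkSz => zkzZzz => zkzkSzz => zkzkzZzzz => zkzkzkSzzz => zkzkzkzZzzzz => zkzkzkzkSzzzz => zkzkzkzkzZzzzzz => zkzkzkzkzkzzzzz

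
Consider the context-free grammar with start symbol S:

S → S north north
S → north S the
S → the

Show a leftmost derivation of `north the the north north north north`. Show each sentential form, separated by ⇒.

S ⇒ S north north ⇒ S north north north north ⇒ north S the north north north north ⇒ north the the north north north north

S ⇒ S north north   [S → S north north]
S north north ⇒ S north north north north   [S → S north north]
S north north north north ⇒ north S the north north north north   [S → north S the]
north S the north north north north ⇒ north the the north north north north   [S → the]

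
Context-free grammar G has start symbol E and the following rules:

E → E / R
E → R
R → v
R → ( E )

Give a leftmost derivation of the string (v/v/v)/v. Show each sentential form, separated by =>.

E => E/R => R/R => (E)/R => (E/R)/R => (E/R/R)/R => (R/R/R)/R => (v/R/R)/R => (v/v/R)/R => (v/v/v)/R => (v/v/v)/v

E => E/R   [E → E / R]
E/R => R/R   [E → R]
R/R => (E)/R   [R → ( E )]
(E)/R => (E/R)/R   [E → E / R]
(E/R)/R => (E/R/R)/R   [E → E / R]
(E/R/R)/R => (R/R/R)/R   [E → R]
(R/R/R)/R => (v/R/R)/R   [R → v]
(v/R/R)/R => (v/v/R)/R   [R → v]
(v/v/R)/R => (v/v/v)/R   [R → v]
(v/v/v)/R => (v/v/v)/v   [R → v]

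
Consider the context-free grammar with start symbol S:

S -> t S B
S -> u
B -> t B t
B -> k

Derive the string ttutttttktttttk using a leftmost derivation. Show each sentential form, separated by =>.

S=>tSB=>ttSBB=>ttuBB=>ttutBtB=>ttuttBttB=>ttutttBtttB=>ttuttttBttttB=>ttutttttBtttttB=>ttutttttktttttB=>ttutttttktttttk

S => tSB   [S -> t S B]
tSB => ttSBB   [S -> t S B]
ttSBB => ttuBB   [S -> u]
ttuBB => ttutBtB   [B -> t B t]
ttutBtB => ttuttBttB   [B -> t B t]
ttuttBttB => ttutttBtttB   [B -> t B t]
ttutttBtttB => ttuttttBttttB   [B -> t B t]
ttuttttBttttB => ttutttttBtttttB   [B -> t B t]
ttutttttBtttttB => ttutttttktttttB   [B -> k]
ttutttttktttttB => ttutttttktttttk   [B -> k]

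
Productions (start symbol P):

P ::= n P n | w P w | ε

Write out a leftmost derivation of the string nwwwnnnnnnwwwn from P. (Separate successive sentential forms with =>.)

P=>nPn=>nwPwn=>nwwPwwn=>nwwwPwwwn=>nwwwnPnwwwn=>nwwwnnPnnwwwn=>nwwwnnnPnnnwwwn=>nwwwnnnnnnwwwn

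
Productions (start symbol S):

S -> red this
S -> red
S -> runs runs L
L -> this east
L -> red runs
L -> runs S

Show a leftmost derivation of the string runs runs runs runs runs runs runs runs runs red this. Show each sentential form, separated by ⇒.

S ⇒ runs runs L   [S -> runs runs L]
runs runs L ⇒ runs runs runs S   [L -> runs S]
runs runs runs S ⇒ runs runs runs runs runs L   [S -> runs runs L]
runs runs runs runs runs L ⇒ runs runs runs runs runs runs S   [L -> runs S]
runs runs runs runs runs runs S ⇒ runs runs runs runs runs runs runs runs L   [S -> runs runs L]
runs runs runs runs runs runs runs runs L ⇒ runs runs runs runs runs runs runs runs runs S   [L -> runs S]
runs runs runs runs runs runs runs runs runs S ⇒ runs runs runs runs runs runs runs runs runs red this   [S -> red this]

S ⇒ runs runs L ⇒ runs runs runs S ⇒ runs runs runs runs runs L ⇒ runs runs runs runs runs runs S ⇒ runs runs runs runs runs runs runs runs L ⇒ runs runs runs runs runs runs runs runs runs S ⇒ runs runs runs runs runs runs runs runs runs red this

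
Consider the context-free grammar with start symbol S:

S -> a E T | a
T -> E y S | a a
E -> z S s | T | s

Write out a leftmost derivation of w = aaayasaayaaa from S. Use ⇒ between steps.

S ⇒ aET ⇒ aTT ⇒ aEyST ⇒ aTyST ⇒ aEySyST ⇒ aTySyST ⇒ aaaySyST ⇒ aaayaETyST ⇒ aaayasTyST ⇒ aaayasaayST ⇒ aaayasaayaT ⇒ aaayasaayaaa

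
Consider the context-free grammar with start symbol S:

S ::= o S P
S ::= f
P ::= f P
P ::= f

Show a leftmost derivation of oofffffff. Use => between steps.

S => oSP => ooSPP => oofPP => ooffPP => oofffPP => ooffffPP => oofffffP => ooffffffP => oofffffff

S => oSP   [S ::= o S P]
oSP => ooSPP   [S ::= o S P]
ooSPP => oofPP   [S ::= f]
oofPP => ooffPP   [P ::= f P]
ooffPP => oofffPP   [P ::= f P]
oofffPP => ooffffPP   [P ::= f P]
ooffffPP => oofffffP   [P ::= f]
oofffffP => ooffffffP   [P ::= f P]
ooffffffP => oofffffff   [P ::= f]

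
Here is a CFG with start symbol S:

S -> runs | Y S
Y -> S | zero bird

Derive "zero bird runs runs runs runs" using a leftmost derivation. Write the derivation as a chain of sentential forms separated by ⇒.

S ⇒ Y S   [S -> Y S]
Y S ⇒ zero bird S   [Y -> zero bird]
zero bird S ⇒ zero bird Y S   [S -> Y S]
zero bird Y S ⇒ zero bird S S   [Y -> S]
zero bird S S ⇒ zero bird Y S S   [S -> Y S]
zero bird Y S S ⇒ zero bird S S S   [Y -> S]
zero bird S S S ⇒ zero bird Y S S S   [S -> Y S]
zero bird Y S S S ⇒ zero bird S S S S   [Y -> S]
zero bird S S S S ⇒ zero bird runs S S S   [S -> runs]
zero bird runs S S S ⇒ zero bird runs runs S S   [S -> runs]
zero bird runs runs S S ⇒ zero bird runs runs runs S   [S -> runs]
zero bird runs runs runs S ⇒ zero bird runs runs runs runs   [S -> runs]

S ⇒ Y S ⇒ zero bird S ⇒ zero bird Y S ⇒ zero bird S S ⇒ zero bird Y S S ⇒ zero bird S S S ⇒ zero bird Y S S S ⇒ zero bird S S S S ⇒ zero bird runs S S S ⇒ zero bird runs runs S S ⇒ zero bird runs runs runs S ⇒ zero bird runs runs runs runs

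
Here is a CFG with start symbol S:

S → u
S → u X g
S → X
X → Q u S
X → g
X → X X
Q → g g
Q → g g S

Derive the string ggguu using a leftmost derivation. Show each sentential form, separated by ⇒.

S⇒X⇒QuS⇒ggSuS⇒ggXuS⇒ggguS⇒ggguu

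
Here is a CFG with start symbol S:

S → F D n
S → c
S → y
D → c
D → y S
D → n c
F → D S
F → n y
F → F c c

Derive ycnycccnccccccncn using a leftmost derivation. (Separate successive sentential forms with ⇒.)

S⇒FDn⇒FccDn⇒FccccDn⇒FccccccDn⇒DSccccccDn⇒ySSccccccDn⇒ycSccccccDn⇒ycFDnccccccDn⇒ycFccDnccccccDn⇒ycnyccDnccccccDn⇒ycnycccnccccccDn⇒ycnycccnccccccncn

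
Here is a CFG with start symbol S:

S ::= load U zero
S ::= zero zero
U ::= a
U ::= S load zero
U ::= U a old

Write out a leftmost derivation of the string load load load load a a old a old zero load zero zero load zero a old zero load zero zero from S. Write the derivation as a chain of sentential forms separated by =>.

S => load U zero   [S ::= load U zero]
load U zero => load S load zero zero   [U ::= S load zero]
load S load zero zero => load load U zero load zero zero   [S ::= load U zero]
load load U zero load zero zero => load load U a old zero load zero zero   [U ::= U a old]
load load U a old zero load zero zero => load load S load zero a old zero load zero zero   [U ::= S load zero]
load load S load zero a old zero load zero zero => load load load U zero load zero a old zero load zero zero   [S ::= load U zero]
load load load U zero load zero a old zero load zero zero => load load load S load zero zero load zero a old zero load zero zero   [U ::= S load zero]
load load load S load zero zero load zero a old zero load zero zero => load load load load U zero load zero zero load zero a old zero load zero zero   [S ::= load U zero]
load load load load U zero load zero zero load zero a old zero load zero zero => load load load load U a old zero load zero zero load zero a old zero load zero zero   [U ::= U a old]
load load load load U a old zero load zero zero load zero a old zero load zero zero => load load load load U a old a old zero load zero zero load zero a old zero load zero zero   [U ::= U a old]
load load load load U a old a old zero load zero zero load zero a old zero load zero zero => load load load load a a old a old zero load zero zero load zero a old zero load zero zero   [U ::= a]

S => load U zero => load S load zero zero => load load U zero load zero zero => load load U a old zero load zero zero => load load S load zero a old zero load zero zero => load load load U zero load zero a old zero load zero zero => load load load S load zero zero load zero a old zero load zero zero => load load load load U zero load zero zero load zero a old zero load zero zero => load load load load U a old zero load zero zero load zero a old zero load zero zero => load load load load U a old a old zero load zero zero load zero a old zero load zero zero => load load load load a a old a old zero load zero zero load zero a old zero load zero zero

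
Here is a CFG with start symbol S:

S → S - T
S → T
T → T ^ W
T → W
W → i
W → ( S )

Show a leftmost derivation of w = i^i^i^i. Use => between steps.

S=>T=>T^W=>T^W^W=>T^W^W^W=>W^W^W^W=>i^W^W^W=>i^i^W^W=>i^i^i^W=>i^i^i^i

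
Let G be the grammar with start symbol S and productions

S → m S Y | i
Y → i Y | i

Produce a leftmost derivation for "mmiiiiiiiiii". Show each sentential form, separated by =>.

S => mSY   [S → m S Y]
mSY => mmSYY   [S → m S Y]
mmSYY => mmiYY   [S → i]
mmiYY => mmiiYY   [Y → i Y]
mmiiYY => mmiiiYY   [Y → i Y]
mmiiiYY => mmiiiiYY   [Y → i Y]
mmiiiiYY => mmiiiiiYY   [Y → i Y]
mmiiiiiYY => mmiiiiiiYY   [Y → i Y]
mmiiiiiiYY => mmiiiiiiiYY   [Y → i Y]
mmiiiiiiiYY => mmiiiiiiiiYY   [Y → i Y]
mmiiiiiiiiYY => mmiiiiiiiiiY   [Y → i]
mmiiiiiiiiiY => mmiiiiiiiiii   [Y → i]

S=>mSY=>mmSYY=>mmiYY=>mmiiYY=>mmiiiYY=>mmiiiiYY=>mmiiiiiYY=>mmiiiiiiYY=>mmiiiiiiiYY=>mmiiiiiiiiYY=>mmiiiiiiiiiY=>mmiiiiiiiiii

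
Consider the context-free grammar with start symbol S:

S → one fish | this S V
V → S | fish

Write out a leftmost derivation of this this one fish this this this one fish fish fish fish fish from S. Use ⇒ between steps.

S ⇒ this S V   [S → this S V]
this S V ⇒ this this S V V   [S → this S V]
this this S V V ⇒ this this one fish V V   [S → one fish]
this this one fish V V ⇒ this this one fish S V   [V → S]
this this one fish S V ⇒ this this one fish this S V V   [S → this S V]
this this one fish this S V V ⇒ this this one fish this this S V V V   [S → this S V]
this this one fish this this S V V V ⇒ this this one fish this this this S V V V V   [S → this S V]
this this one fish this this this S V V V V ⇒ this this one fish this this this one fish V V V V   [S → one fish]
this this one fish this this this one fish V V V V ⇒ this this one fish this this this one fish fish V V V   [V → fish]
this this one fish this this this one fish fish V V V ⇒ this this one fish this this this one fish fish fish V V   [V → fish]
this this one fish this this this one fish fish fish V V ⇒ this this one fish this this this one fish fish fish fish V   [V → fish]
this this one fish this this this one fish fish fish fish V ⇒ this this one fish this this this one fish fish fish fish fish   [V → fish]

S ⇒ this S V ⇒ this this S V V ⇒ this this one fish V V ⇒ this this one fish S V ⇒ this this one fish this S V V ⇒ this this one fish this this S V V V ⇒ this this one fish this this this S V V V V ⇒ this this one fish this this this one fish V V V V ⇒ this this one fish this this this one fish fish V V V ⇒ this this one fish this this this one fish fish fish V V ⇒ this this one fish this this this one fish fish fish fish V ⇒ this this one fish this this this one fish fish fish fish fish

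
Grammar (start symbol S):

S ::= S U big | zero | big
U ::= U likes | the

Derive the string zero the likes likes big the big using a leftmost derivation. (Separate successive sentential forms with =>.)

S => S U big => S U big U big => zero U big U big => zero U likes big U big => zero U likes likes big U big => zero the likes likes big U big => zero the likes likes big the big

S => S U big   [S ::= S U big]
S U big => S U big U big   [S ::= S U big]
S U big U big => zero U big U big   [S ::= zero]
zero U big U big => zero U likes big U big   [U ::= U likes]
zero U likes big U big => zero U likes likes big U big   [U ::= U likes]
zero U likes likes big U big => zero the likes likes big U big   [U ::= the]
zero the likes likes big U big => zero the likes likes big the big   [U ::= the]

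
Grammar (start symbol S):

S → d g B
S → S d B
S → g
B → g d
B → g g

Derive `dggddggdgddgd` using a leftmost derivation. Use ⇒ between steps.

S ⇒ SdB ⇒ SdBdB ⇒ SdBdBdB ⇒ dgBdBdBdB ⇒ dggddBdBdB ⇒ dggddggdBdB ⇒ dggddggdgddB ⇒ dggddggdgddgd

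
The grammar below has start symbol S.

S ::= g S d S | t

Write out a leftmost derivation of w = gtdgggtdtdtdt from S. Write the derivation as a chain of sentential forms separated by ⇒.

S ⇒ gSdS ⇒ gtdS ⇒ gtdgSdS ⇒ gtdggSdSdS ⇒ gtdgggSdSdSdS ⇒ gtdgggtdSdSdS ⇒ gtdgggtdtdSdS ⇒ gtdgggtdtdtdS ⇒ gtdgggtdtdtdt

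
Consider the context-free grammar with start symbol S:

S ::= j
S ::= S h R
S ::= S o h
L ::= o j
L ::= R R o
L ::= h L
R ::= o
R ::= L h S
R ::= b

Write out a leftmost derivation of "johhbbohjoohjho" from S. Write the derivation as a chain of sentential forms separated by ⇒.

S ⇒ ShR ⇒ ShRhR ⇒ SohhRhR ⇒ johhRhR ⇒ johhLhShR ⇒ johhRRohShR ⇒ johhLhSRohShR ⇒ johhRRohSRohShR ⇒ johhbRohSRohShR ⇒ johhbbohSRohShR ⇒ johhbbohjRohShR ⇒ johhbbohjoohShR ⇒ johhbbohjoohjhR ⇒ johhbbohjoohjho

S ⇒ ShR   [S ::= S h R]
ShR ⇒ ShRhR   [S ::= S h R]
ShRhR ⇒ SohhRhR   [S ::= S o h]
SohhRhR ⇒ johhRhR   [S ::= j]
johhRhR ⇒ johhLhShR   [R ::= L h S]
johhLhShR ⇒ johhRRohShR   [L ::= R R o]
johhRRohShR ⇒ johhLhSRohShR   [R ::= L h S]
johhLhSRohShR ⇒ johhRRohSRohShR   [L ::= R R o]
johhRRohSRohShR ⇒ johhbRohSRohShR   [R ::= b]
johhbRohSRohShR ⇒ johhbbohSRohShR   [R ::= b]
johhbbohSRohShR ⇒ johhbbohjRohShR   [S ::= j]
johhbbohjRohShR ⇒ johhbbohjoohShR   [R ::= o]
johhbbohjoohShR ⇒ johhbbohjoohjhR   [S ::= j]
johhbbohjoohjhR ⇒ johhbbohjoohjho   [R ::= o]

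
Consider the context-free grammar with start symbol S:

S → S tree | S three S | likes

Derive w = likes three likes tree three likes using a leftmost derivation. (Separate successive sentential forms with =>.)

S => S three S => S tree three S => S three S tree three S => likes three S tree three S => likes three likes tree three S => likes three likes tree three likes

S => S three S   [S → S three S]
S three S => S tree three S   [S → S tree]
S tree three S => S three S tree three S   [S → S three S]
S three S tree three S => likes three S tree three S   [S → likes]
likes three S tree three S => likes three likes tree three S   [S → likes]
likes three likes tree three S => likes three likes tree three likes   [S → likes]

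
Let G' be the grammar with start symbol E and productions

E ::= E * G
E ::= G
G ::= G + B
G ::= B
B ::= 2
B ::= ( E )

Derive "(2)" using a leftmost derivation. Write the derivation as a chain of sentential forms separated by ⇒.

E ⇒ G ⇒ B ⇒ (E) ⇒ (G) ⇒ (B) ⇒ (2)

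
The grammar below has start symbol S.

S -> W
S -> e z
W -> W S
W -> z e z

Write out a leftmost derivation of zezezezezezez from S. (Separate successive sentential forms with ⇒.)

S ⇒ W ⇒ WS ⇒ WSS ⇒ WSSS ⇒ WSSSS ⇒ WSSSSS ⇒ zezSSSSS ⇒ zezezSSSS ⇒ zezezezSSS ⇒ zezezezezSS ⇒ zezezezezezS ⇒ zezezezezezez

S ⇒ W   [S -> W]
W ⇒ WS   [W -> W S]
WS ⇒ WSS   [W -> W S]
WSS ⇒ WSSS   [W -> W S]
WSSS ⇒ WSSSS   [W -> W S]
WSSSS ⇒ WSSSSS   [W -> W S]
WSSSSS ⇒ zezSSSSS   [W -> z e z]
zezSSSSS ⇒ zezezSSSS   [S -> e z]
zezezSSSS ⇒ zezezezSSS   [S -> e z]
zezezezSSS ⇒ zezezezezSS   [S -> e z]
zezezezezSS ⇒ zezezezezezS   [S -> e z]
zezezezezezS ⇒ zezezezezezez   [S -> e z]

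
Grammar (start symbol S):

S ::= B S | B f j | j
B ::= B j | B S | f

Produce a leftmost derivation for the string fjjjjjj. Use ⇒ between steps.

S ⇒ BS   [S ::= B S]
BS ⇒ BjS   [B ::= B j]
BjS ⇒ BjjS   [B ::= B j]
BjjS ⇒ BjjjS   [B ::= B j]
BjjjS ⇒ BSjjjS   [B ::= B S]
BSjjjS ⇒ BSSjjjS   [B ::= B S]
BSSjjjS ⇒ fSSjjjS   [B ::= f]
fSSjjjS ⇒ fjSjjjS   [S ::= j]
fjSjjjS ⇒ fjjjjjS   [S ::= j]
fjjjjjS ⇒ fjjjjjj   [S ::= j]

S ⇒ BS ⇒ BjS ⇒ BjjS ⇒ BjjjS ⇒ BSjjjS ⇒ BSSjjjS ⇒ fSSjjjS ⇒ fjSjjjS ⇒ fjjjjjS ⇒ fjjjjjj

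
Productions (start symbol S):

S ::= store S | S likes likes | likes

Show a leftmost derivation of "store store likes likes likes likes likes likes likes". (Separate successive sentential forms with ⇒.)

S ⇒ store S   [S ::= store S]
store S ⇒ store store S   [S ::= store S]
store store S ⇒ store store S likes likes   [S ::= S likes likes]
store store S likes likes ⇒ store store S likes likes likes likes   [S ::= S likes likes]
store store S likes likes likes likes ⇒ store store S likes likes likes likes likes likes   [S ::= S likes likes]
store store S likes likes likes likes likes likes ⇒ store store likes likes likes likes likes likes likes   [S ::= likes]

S ⇒ store S ⇒ store store S ⇒ store store S likes likes ⇒ store store S likes likes likes likes ⇒ store store S likes likes likes likes likes likes ⇒ store store likes likes likes likes likes likes likes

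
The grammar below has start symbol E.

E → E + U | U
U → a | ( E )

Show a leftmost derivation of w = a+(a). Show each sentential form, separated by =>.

E=>E+U=>U+U=>a+U=>a+(E)=>a+(U)=>a+(a)

E => E+U   [E → E + U]
E+U => U+U   [E → U]
U+U => a+U   [U → a]
a+U => a+(E)   [U → ( E )]
a+(E) => a+(U)   [E → U]
a+(U) => a+(a)   [U → a]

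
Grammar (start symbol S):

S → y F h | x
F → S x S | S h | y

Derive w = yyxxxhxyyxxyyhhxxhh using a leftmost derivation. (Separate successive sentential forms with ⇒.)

S⇒yFh⇒ySxSh⇒yyFhxSh⇒yySxShxSh⇒yyxxShxSh⇒yyxxxhxSh⇒yyxxxhxyFhh⇒yyxxxhxySxShh⇒yyxxxhxyyFhxShh⇒yyxxxhxyySxShxShh⇒yyxxxhxyyxxShxShh⇒yyxxxhxyyxxyFhhxShh⇒yyxxxhxyyxxyyhhxShh⇒yyxxxhxyyxxyyhhxxhh

S ⇒ yFh   [S → y F h]
yFh ⇒ ySxSh   [F → S x S]
ySxSh ⇒ yyFhxSh   [S → y F h]
yyFhxSh ⇒ yySxShxSh   [F → S x S]
yySxShxSh ⇒ yyxxShxSh   [S → x]
yyxxShxSh ⇒ yyxxxhxSh   [S → x]
yyxxxhxSh ⇒ yyxxxhxyFhh   [S → y F h]
yyxxxhxyFhh ⇒ yyxxxhxySxShh   [F → S x S]
yyxxxhxySxShh ⇒ yyxxxhxyyFhxShh   [S → y F h]
yyxxxhxyyFhxShh ⇒ yyxxxhxyySxShxShh   [F → S x S]
yyxxxhxyySxShxShh ⇒ yyxxxhxyyxxShxShh   [S → x]
yyxxxhxyyxxShxShh ⇒ yyxxxhxyyxxyFhhxShh   [S → y F h]
yyxxxhxyyxxyFhhxShh ⇒ yyxxxhxyyxxyyhhxShh   [F → y]
yyxxxhxyyxxyyhhxShh ⇒ yyxxxhxyyxxyyhhxxhh   [S → x]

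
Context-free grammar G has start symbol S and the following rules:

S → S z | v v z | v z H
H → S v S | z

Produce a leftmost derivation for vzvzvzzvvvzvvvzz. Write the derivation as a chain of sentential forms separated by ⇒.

S ⇒ Sz ⇒ vzHz ⇒ vzSvSz ⇒ vzvzHvSz ⇒ vzvzSvSvSz ⇒ vzvzvzHvSvSz ⇒ vzvzvzzvSvSz ⇒ vzvzvzzvvvzvSz ⇒ vzvzvzzvvvzvvvzz

S ⇒ Sz   [S → S z]
Sz ⇒ vzHz   [S → v z H]
vzHz ⇒ vzSvSz   [H → S v S]
vzSvSz ⇒ vzvzHvSz   [S → v z H]
vzvzHvSz ⇒ vzvzSvSvSz   [H → S v S]
vzvzSvSvSz ⇒ vzvzvzHvSvSz   [S → v z H]
vzvzvzHvSvSz ⇒ vzvzvzzvSvSz   [H → z]
vzvzvzzvSvSz ⇒ vzvzvzzvvvzvSz   [S → v v z]
vzvzvzzvvvzvSz ⇒ vzvzvzzvvvzvvvzz   [S → v v z]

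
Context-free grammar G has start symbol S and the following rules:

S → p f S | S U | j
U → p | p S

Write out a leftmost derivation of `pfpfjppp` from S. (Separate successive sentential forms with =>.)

S=>pfS=>pfSU=>pfSUU=>pfSUUU=>pfpfSUUU=>pfpfjUUU=>pfpfjpUU=>pfpfjppU=>pfpfjppp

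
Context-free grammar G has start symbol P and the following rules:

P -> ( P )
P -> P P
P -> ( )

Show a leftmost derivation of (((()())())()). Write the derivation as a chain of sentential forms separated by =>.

P => (P)   [P -> ( P )]
(P) => (PP)   [P -> P P]
(PP) => ((P)P)   [P -> ( P )]
((P)P) => ((PP)P)   [P -> P P]
((PP)P) => (((P)P)P)   [P -> ( P )]
(((P)P)P) => (((PP)P)P)   [P -> P P]
(((PP)P)P) => (((()P)P)P)   [P -> ( )]
(((()P)P)P) => (((()())P)P)   [P -> ( )]
(((()())P)P) => (((()())())P)   [P -> ( )]
(((()())())P) => (((()())())())   [P -> ( )]

P => (P) => (PP) => ((P)P) => ((PP)P) => (((P)P)P) => (((PP)P)P) => (((()P)P)P) => (((()())P)P) => (((()())())P) => (((()())())())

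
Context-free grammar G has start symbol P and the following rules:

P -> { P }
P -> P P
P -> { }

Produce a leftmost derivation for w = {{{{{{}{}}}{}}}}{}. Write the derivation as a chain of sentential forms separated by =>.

P => PP   [P -> P P]
PP => {P}P   [P -> { P }]
{P}P => {{P}}P   [P -> { P }]
{{P}}P => {{{P}}}P   [P -> { P }]
{{{P}}}P => {{{PP}}}P   [P -> P P]
{{{PP}}}P => {{{{P}P}}}P   [P -> { P }]
{{{{P}P}}}P => {{{{{P}}P}}}P   [P -> { P }]
{{{{{P}}P}}}P => {{{{{PP}}P}}}P   [P -> P P]
{{{{{PP}}P}}}P => {{{{{{}P}}P}}}P   [P -> { }]
{{{{{{}P}}P}}}P => {{{{{{}{}}}P}}}P   [P -> { }]
{{{{{{}{}}}P}}}P => {{{{{{}{}}}{}}}}P   [P -> { }]
{{{{{{}{}}}{}}}}P => {{{{{{}{}}}{}}}}{}   [P -> { }]

P => PP => {P}P => {{P}}P => {{{P}}}P => {{{PP}}}P => {{{{P}P}}}P => {{{{{P}}P}}}P => {{{{{PP}}P}}}P => {{{{{{}P}}P}}}P => {{{{{{}{}}}P}}}P => {{{{{{}{}}}{}}}}P => {{{{{{}{}}}{}}}}{}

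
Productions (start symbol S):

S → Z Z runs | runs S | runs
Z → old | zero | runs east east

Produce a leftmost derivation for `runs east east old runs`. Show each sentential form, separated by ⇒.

S ⇒ Z Z runs ⇒ runs east east Z runs ⇒ runs east east old runs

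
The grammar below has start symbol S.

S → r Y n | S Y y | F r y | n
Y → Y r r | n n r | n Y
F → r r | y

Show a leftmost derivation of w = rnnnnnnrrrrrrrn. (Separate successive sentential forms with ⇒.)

S ⇒ rYn   [S → r Y n]
rYn ⇒ rYrrn   [Y → Y r r]
rYrrn ⇒ rnYrrn   [Y → n Y]
rnYrrn ⇒ rnYrrrrn   [Y → Y r r]
rnYrrrrn ⇒ rnYrrrrrrn   [Y → Y r r]
rnYrrrrrrn ⇒ rnnYrrrrrrn   [Y → n Y]
rnnYrrrrrrn ⇒ rnnnYrrrrrrn   [Y → n Y]
rnnnYrrrrrrn ⇒ rnnnnYrrrrrrn   [Y → n Y]
rnnnnYrrrrrrn ⇒ rnnnnnnrrrrrrrn   [Y → n n r]

S⇒rYn⇒rYrrn⇒rnYrrn⇒rnYrrrrn⇒rnYrrrrrrn⇒rnnYrrrrrrn⇒rnnnYrrrrrrn⇒rnnnnYrrrrrrn⇒rnnnnnnrrrrrrrn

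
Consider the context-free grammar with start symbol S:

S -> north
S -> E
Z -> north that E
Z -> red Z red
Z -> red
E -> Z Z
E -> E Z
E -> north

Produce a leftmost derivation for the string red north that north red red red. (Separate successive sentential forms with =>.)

S => E => E Z => Z Z Z => red Z red Z Z => red north that E red Z Z => red north that north red Z Z => red north that north red red Z => red north that north red red red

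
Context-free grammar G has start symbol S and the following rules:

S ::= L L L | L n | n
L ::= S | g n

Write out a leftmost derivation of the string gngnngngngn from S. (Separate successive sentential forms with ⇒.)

S ⇒ LLL   [S ::= L L L]
LLL ⇒ SLL   [L ::= S]
SLL ⇒ LLLLL   [S ::= L L L]
LLLLL ⇒ gnLLLL   [L ::= g n]
gnLLLL ⇒ gnSLLL   [L ::= S]
gnSLLL ⇒ gnLnLLL   [S ::= L n]
gnLnLLL ⇒ gngnnLLL   [L ::= g n]
gngnnLLL ⇒ gngnngnLL   [L ::= g n]
gngnngnLL ⇒ gngnngngnL   [L ::= g n]
gngnngngnL ⇒ gngnngngngn   [L ::= g n]

S ⇒ LLL ⇒ SLL ⇒ LLLLL ⇒ gnLLLL ⇒ gnSLLL ⇒ gnLnLLL ⇒ gngnnLLL ⇒ gngnngnLL ⇒ gngnngngnL ⇒ gngnngngngn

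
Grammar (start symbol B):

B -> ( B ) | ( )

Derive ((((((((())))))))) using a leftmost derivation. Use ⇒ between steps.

B ⇒ (B)   [B -> ( B )]
(B) ⇒ ((B))   [B -> ( B )]
((B)) ⇒ (((B)))   [B -> ( B )]
(((B))) ⇒ ((((B))))   [B -> ( B )]
((((B)))) ⇒ (((((B)))))   [B -> ( B )]
(((((B))))) ⇒ ((((((B))))))   [B -> ( B )]
((((((B)))))) ⇒ (((((((B)))))))   [B -> ( B )]
(((((((B))))))) ⇒ ((((((((B))))))))   [B -> ( B )]
((((((((B)))))))) ⇒ ((((((((()))))))))   [B -> ( )]

B ⇒ (B) ⇒ ((B)) ⇒ (((B))) ⇒ ((((B)))) ⇒ (((((B))))) ⇒ ((((((B)))))) ⇒ (((((((B))))))) ⇒ ((((((((B)))))))) ⇒ ((((((((()))))))))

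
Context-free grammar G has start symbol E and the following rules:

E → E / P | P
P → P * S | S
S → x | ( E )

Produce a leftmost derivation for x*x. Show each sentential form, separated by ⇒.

E⇒P⇒P*S⇒S*S⇒x*S⇒x*x

E ⇒ P   [E → P]
P ⇒ P*S   [P → P * S]
P*S ⇒ S*S   [P → S]
S*S ⇒ x*S   [S → x]
x*S ⇒ x*x   [S → x]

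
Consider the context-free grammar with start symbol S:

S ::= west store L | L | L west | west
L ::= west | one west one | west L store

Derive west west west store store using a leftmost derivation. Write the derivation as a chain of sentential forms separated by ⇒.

S ⇒ L   [S ::= L]
L ⇒ west L store   [L ::= west L store]
west L store ⇒ west west L store store   [L ::= west L store]
west west L store store ⇒ west west west store store   [L ::= west]

S ⇒ L ⇒ west L store ⇒ west west L store store ⇒ west west west store store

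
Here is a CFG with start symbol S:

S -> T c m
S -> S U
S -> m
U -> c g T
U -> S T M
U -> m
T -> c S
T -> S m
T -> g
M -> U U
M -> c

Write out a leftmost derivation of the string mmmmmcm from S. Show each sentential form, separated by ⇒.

S ⇒ Tcm ⇒ Smcm ⇒ SUmcm ⇒ SUUmcm ⇒ SUUUmcm ⇒ mUUUmcm ⇒ mmUUmcm ⇒ mmmUmcm ⇒ mmmmmcm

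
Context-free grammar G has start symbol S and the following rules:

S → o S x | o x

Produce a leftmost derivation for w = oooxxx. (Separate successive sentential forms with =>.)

S=>oSx=>ooSxx=>oooxxx

S => oSx   [S → o S x]
oSx => ooSxx   [S → o S x]
ooSxx => oooxxx   [S → o x]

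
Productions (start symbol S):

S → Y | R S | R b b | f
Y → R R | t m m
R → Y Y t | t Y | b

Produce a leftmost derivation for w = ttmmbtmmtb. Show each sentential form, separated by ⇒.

S ⇒ Y ⇒ RR ⇒ YYtR ⇒ RRYtR ⇒ tYRYtR ⇒ ttmmRYtR ⇒ ttmmbYtR ⇒ ttmmbtmmtR ⇒ ttmmbtmmtb

S ⇒ Y   [S → Y]
Y ⇒ RR   [Y → R R]
RR ⇒ YYtR   [R → Y Y t]
YYtR ⇒ RRYtR   [Y → R R]
RRYtR ⇒ tYRYtR   [R → t Y]
tYRYtR ⇒ ttmmRYtR   [Y → t m m]
ttmmRYtR ⇒ ttmmbYtR   [R → b]
ttmmbYtR ⇒ ttmmbtmmtR   [Y → t m m]
ttmmbtmmtR ⇒ ttmmbtmmtb   [R → b]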